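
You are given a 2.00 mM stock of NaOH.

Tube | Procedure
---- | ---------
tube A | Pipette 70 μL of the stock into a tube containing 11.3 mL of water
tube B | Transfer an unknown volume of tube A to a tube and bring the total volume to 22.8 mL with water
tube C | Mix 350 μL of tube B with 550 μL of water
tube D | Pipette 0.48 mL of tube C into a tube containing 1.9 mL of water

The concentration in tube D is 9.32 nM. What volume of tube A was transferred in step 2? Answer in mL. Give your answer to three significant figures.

Step 1: 70 μL + 11.3 mL = 11370 μL total → factor 11370/70 = 162.43
Step 2: v brought to 22.8 mL → factor = 22.8 mL/v
Step 3: 350 μL + 550 μL = 900 μL total → factor 900/350 = 2.5714
Step 4: 0.48 mL + 1.9 mL = 2.38 mL total → factor 2.38/0.48 = 4.9583
Product of known-step factors = 2071
Overall factor = 2.00 mM / (9.32 nM) = 2.1459 × 10^5
Step-2 factor = 2.1459 × 10^5 / 2071 = 103.62
v = 22.8 mL / 103.62 = 0.220 mL

0.220 mL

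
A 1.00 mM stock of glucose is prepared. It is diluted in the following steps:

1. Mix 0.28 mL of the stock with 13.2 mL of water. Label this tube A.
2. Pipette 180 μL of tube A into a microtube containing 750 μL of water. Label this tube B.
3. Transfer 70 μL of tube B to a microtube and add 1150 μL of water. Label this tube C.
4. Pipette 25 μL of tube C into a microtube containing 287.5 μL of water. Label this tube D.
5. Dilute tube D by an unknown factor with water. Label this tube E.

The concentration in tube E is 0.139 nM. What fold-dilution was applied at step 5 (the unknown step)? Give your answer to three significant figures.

Step 1: 0.28 mL + 13.2 mL = 13.48 mL total → factor 13.48/0.28 = 48.143
Step 2: 180 μL + 750 μL = 930 μL total → factor 930/180 = 5.1667
Step 3: 70 μL + 1150 μL = 1220 μL total → factor 1220/70 = 17.429
Step 4: 25 μL + 287.5 μL = 312.5 μL total → factor 312.5/25 = 12.5
Step 5: unknown factor x
Product of known-step factors = 54189
Overall factor = 1.00 mM / (0.139 nM) = 7.1942 × 10^6
x = 7.1942 × 10^6 / 54189 = 133

133-fold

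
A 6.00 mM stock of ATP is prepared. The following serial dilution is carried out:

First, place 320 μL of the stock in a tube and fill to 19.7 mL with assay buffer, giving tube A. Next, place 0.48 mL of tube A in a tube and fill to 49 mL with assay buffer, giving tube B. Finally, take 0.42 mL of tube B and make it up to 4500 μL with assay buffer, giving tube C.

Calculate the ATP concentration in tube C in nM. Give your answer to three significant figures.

Step 1: 320 μL brought to 19.7 mL → factor 19700/320 = 61.562
Step 2: 0.48 mL brought to 49 mL → factor 49/0.48 = 102.08
Step 3: 0.42 mL brought to 4500 μL → factor 4.5/0.42 = 10.714
Dilution factor through tube C = 61.562 × 102.08 × 10.714 = 67334
[tube C] = 6.00 mM / 67334 = 8.911 × 10^-5 mM = 89.1 nM

89.1 nM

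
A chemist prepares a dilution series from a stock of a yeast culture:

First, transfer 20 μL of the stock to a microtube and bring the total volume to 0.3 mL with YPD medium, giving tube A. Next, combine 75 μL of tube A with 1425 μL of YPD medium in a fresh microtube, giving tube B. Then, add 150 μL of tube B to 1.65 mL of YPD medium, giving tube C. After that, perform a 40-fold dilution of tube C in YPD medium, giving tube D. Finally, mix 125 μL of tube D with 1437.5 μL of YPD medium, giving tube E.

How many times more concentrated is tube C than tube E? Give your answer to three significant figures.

Step 1: 20 μL brought to 0.3 mL → factor 300/20 = 15
Step 2: 75 μL + 1425 μL = 1500 μL total → factor 1500/75 = 20
Step 3: 150 μL + 1.65 mL = 1800 μL total → factor 1800/150 = 12
Step 4: 40-fold → factor 40
Step 5: 125 μL + 1437.5 μL = 1562.5 μL total → factor 1562.5/125 = 12.5
Dilution factor to tube C = 3600; to tube E = 1.8 × 10^6
[tube C]/[tube E] = (factor to tube E)/(factor to tube C) = 1.8 × 10^6/3600 = 500

500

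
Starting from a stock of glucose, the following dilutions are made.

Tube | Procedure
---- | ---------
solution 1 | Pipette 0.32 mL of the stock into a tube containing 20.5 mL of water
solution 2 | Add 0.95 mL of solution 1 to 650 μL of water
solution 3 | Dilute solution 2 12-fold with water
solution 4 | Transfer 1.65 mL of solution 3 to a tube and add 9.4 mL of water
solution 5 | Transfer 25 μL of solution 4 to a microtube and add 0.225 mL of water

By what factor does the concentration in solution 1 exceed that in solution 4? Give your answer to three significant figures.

Step 1: 0.32 mL + 20.5 mL = 20.82 mL total → factor 20.82/0.32 = 65.062
Step 2: 0.95 mL + 650 μL = 1.6 mL total → factor 1.6/0.95 = 1.6842
Step 3: 12-fold → factor 12
Step 4: 1.65 mL + 9.4 mL = 11.05 mL total → factor 11.05/1.65 = 6.697
Dilution factor to solution 1 = 65.062; to solution 4 = 8806.2
[solution 1]/[solution 4] = (factor to solution 4)/(factor to solution 1) = 8806.2/65.062 = 135

135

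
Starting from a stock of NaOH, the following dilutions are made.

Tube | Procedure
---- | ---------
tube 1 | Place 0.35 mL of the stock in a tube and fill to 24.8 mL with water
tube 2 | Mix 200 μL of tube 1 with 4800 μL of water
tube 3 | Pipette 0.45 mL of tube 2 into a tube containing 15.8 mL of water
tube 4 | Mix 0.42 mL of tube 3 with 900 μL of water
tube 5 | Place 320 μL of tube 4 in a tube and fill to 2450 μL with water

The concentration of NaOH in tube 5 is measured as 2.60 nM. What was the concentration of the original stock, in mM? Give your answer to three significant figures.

4.00 mM

Step 1: 0.35 mL brought to 24.8 mL → factor 24.8/0.35 = 70.857
Step 2: 200 μL + 4800 μL = 5000 μL total → factor 5000/200 = 25
Step 3: 0.45 mL + 15.8 mL = 16.25 mL total → factor 16.25/0.45 = 36.111
Step 4: 0.42 mL + 900 μL = 1.32 mL total → factor 1.32/0.42 = 3.1429
Step 5: 320 μL brought to 2450 μL → factor 2450/320 = 7.6562
Overall dilution factor = 70.857 × 25 × 36.111 × 3.1429 × 7.6562 = 1.5392 × 10^6
Stock = 2.60 nM × 1.5392 × 10^6 = 4.002 × 10^6 nM = 4.00 mM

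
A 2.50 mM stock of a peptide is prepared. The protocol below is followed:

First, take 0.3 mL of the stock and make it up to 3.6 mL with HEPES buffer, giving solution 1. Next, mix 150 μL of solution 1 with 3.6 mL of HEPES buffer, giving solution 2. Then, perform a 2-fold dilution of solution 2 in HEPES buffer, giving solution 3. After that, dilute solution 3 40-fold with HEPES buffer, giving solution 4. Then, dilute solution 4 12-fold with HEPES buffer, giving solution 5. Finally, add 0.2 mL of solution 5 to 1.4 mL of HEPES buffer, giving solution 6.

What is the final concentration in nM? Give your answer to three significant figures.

Step 1: 0.3 mL brought to 3.6 mL → factor 3.6/0.3 = 12
Step 2: 150 μL + 3.6 mL = 3750 μL total → factor 3750/150 = 25
Step 3: 2-fold → factor 2
Step 4: 40-fold → factor 40
Step 5: 12-fold → factor 12
Step 6: 0.2 mL + 1.4 mL = 1.6 mL total → factor 1.6/0.2 = 8
Overall dilution factor = 12 × 25 × 2 × 40 × 12 × 8 = 2.304 × 10^6
Final = 2.50 mM / 2.304 × 10^6 = 1.085 × 10^-6 mM = 1.09 nM

1.09 nM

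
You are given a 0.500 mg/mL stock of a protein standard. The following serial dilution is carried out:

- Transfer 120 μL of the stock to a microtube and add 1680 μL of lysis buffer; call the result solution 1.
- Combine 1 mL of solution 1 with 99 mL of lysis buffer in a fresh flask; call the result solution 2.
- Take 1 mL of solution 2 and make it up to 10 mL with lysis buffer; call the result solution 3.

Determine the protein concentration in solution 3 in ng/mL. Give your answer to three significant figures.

Step 1: 120 μL + 1680 μL = 1800 μL total → factor 1800/120 = 15
Step 2: 1 mL + 99 mL = 100 mL total → factor 100/1 = 100
Step 3: 1 mL brought to 10 mL → factor 10/1 = 10
Overall dilution factor = 15 × 100 × 10 = 15000
Final = 0.500 mg/mL / 15000 = 3.333 × 10^-5 mg/mL = 33.3 ng/mL

33.3 ng/mL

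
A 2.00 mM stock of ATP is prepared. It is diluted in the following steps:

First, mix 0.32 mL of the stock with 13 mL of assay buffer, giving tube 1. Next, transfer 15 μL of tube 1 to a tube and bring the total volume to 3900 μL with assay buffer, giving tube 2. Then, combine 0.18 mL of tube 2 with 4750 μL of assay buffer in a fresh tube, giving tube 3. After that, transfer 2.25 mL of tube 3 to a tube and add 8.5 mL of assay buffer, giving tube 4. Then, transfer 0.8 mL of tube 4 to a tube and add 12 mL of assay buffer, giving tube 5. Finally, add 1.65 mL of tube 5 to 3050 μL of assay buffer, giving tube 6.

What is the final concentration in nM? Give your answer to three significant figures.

0.0310 nM

Step 1: 0.32 mL + 13 mL = 13.32 mL total → factor 13.32/0.32 = 41.625
Step 2: 15 μL brought to 3900 μL → factor 3900/15 = 260
Step 3: 0.18 mL + 4750 μL = 4.93 mL total → factor 4.93/0.18 = 27.389
Step 4: 2.25 mL + 8.5 mL = 10.75 mL total → factor 10.75/2.25 = 4.7778
Step 5: 0.8 mL + 12 mL = 12.8 mL total → factor 12.8/0.8 = 16
Step 6: 1.65 mL + 3050 μL = 4.7 mL total → factor 4.7/1.65 = 2.8485
Overall dilution factor = 41.625 × 260 × 27.389 × 4.7778 × 16 × 2.8485 = 6.4545 × 10^7
Final = 2.00 mM / 6.4545 × 10^7 = 3.099 × 10^-8 mM = 0.0310 nM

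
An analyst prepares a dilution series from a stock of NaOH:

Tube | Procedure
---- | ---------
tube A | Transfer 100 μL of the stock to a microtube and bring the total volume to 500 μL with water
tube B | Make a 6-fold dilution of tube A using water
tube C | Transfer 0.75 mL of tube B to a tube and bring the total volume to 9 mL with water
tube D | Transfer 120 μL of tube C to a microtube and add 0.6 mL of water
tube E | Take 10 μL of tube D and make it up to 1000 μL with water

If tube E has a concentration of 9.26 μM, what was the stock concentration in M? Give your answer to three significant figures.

2.00 M

Step 1: 100 μL brought to 500 μL → factor 500/100 = 5
Step 2: 6-fold → factor 6
Step 3: 0.75 mL brought to 9 mL → factor 9/0.75 = 12
Step 4: 120 μL + 0.6 mL = 720 μL total → factor 720/120 = 6
Step 5: 10 μL brought to 1000 μL → factor 1000/10 = 100
Overall dilution factor = 5 × 6 × 12 × 6 × 100 = 2.16 × 10^5
Stock = 9.26 μM × 2.16 × 10^5 = 2.000 × 10^6 μM = 2.00 M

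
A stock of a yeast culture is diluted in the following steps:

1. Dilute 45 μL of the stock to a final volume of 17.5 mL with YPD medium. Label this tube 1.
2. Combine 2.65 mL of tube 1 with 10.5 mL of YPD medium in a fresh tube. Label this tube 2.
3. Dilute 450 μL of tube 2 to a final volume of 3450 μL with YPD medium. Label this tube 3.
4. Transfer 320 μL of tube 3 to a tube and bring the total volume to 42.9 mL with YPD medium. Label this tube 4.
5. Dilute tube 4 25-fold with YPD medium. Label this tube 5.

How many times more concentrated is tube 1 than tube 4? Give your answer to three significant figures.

5.10 × 10^3

Step 1: 45 μL brought to 17.5 mL → factor 17500/45 = 388.89
Step 2: 2.65 mL + 10.5 mL = 13.15 mL total → factor 13.15/2.65 = 4.9623
Step 3: 450 μL brought to 3450 μL → factor 3450/450 = 7.6667
Step 4: 320 μL brought to 42.9 mL → factor 42900/320 = 134.06
Dilution factor to tube 1 = 388.89; to tube 4 = 1.9834 × 10^6
[tube 1]/[tube 4] = (factor to tube 4)/(factor to tube 1) = 1.9834 × 10^6/388.89 = 5.10 × 10^3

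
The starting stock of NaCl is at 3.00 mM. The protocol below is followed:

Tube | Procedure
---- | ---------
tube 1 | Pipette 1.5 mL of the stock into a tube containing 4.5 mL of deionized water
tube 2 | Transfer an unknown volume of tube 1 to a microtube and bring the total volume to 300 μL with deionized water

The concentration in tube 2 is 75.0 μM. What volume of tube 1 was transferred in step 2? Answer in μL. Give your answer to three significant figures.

30.0 μL

Step 1: 1.5 mL + 4.5 mL = 6 mL total → factor 6/1.5 = 4
Step 2: v brought to 300 μL → factor = 300 μL/v
Product of known-step factors = 4
Overall factor = 3.00 mM / (75.0 μM) = 40
Step-2 factor = 40 / 4 = 10
v = 300 μL / 10 = 30.0 μL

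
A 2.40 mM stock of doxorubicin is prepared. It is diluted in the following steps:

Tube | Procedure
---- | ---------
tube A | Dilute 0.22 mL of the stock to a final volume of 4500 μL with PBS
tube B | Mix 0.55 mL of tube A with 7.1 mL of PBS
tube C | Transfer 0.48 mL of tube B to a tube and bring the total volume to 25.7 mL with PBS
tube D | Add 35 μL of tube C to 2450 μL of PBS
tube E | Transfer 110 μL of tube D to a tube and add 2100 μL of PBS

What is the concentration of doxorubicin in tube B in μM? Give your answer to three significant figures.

8.44 μM

Step 1: 0.22 mL brought to 4500 μL → factor 4.5/0.22 = 20.455
Step 2: 0.55 mL + 7.1 mL = 7.65 mL total → factor 7.65/0.55 = 13.909
Dilution factor through tube B = 20.455 × 13.909 = 284.5
[tube B] = 2.40 mM / 284.5 = 0.008436 mM = 8.44 μM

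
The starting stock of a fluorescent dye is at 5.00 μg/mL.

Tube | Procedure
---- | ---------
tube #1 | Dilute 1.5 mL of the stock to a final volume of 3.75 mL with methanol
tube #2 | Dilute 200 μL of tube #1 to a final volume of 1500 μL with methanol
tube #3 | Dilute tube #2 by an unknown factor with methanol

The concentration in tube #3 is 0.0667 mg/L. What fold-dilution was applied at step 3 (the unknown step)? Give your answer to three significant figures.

4.00-fold

Step 1: 1.5 mL brought to 3.75 mL → factor 3.75/1.5 = 2.5
Step 2: 200 μL brought to 1500 μL → factor 1500/200 = 7.5
Step 3: unknown factor x
Product of known-step factors = 18.75
Overall factor = 5.00 μg/mL / (0.0667 mg/L) = 74.963
x = 74.963 / 18.75 = 4.00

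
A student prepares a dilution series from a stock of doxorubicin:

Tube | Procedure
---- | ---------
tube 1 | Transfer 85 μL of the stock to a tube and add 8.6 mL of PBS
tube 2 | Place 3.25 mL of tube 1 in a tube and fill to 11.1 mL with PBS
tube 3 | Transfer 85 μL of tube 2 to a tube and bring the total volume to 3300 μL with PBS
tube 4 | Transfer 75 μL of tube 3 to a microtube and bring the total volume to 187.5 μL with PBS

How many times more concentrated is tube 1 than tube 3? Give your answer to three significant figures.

133

Step 1: 85 μL + 8.6 mL = 8685 μL total → factor 8685/85 = 102.18
Step 2: 3.25 mL brought to 11.1 mL → factor 11.1/3.25 = 3.4154
Step 3: 85 μL brought to 3300 μL → factor 3300/85 = 38.824
Dilution factor to tube 1 = 102.18; to tube 3 = 13548
[tube 1]/[tube 3] = (factor to tube 3)/(factor to tube 1) = 13548/102.18 = 133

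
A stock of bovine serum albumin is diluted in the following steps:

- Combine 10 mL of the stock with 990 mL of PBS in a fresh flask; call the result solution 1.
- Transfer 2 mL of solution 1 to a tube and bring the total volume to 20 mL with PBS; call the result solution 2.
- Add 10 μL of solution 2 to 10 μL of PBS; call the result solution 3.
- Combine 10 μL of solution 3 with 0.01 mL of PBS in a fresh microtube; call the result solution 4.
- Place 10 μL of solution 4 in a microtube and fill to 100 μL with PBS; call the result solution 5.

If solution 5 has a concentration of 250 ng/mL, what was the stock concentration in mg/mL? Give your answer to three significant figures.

10.0 mg/mL

Step 1: 10 mL + 990 mL = 1000 mL total → factor 1000/10 = 100
Step 2: 2 mL brought to 20 mL → factor 20/2 = 10
Step 3: 10 μL + 10 μL = 20 μL total → factor 20/10 = 2
Step 4: 10 μL + 0.01 mL = 20 μL total → factor 20/10 = 2
Step 5: 10 μL brought to 100 μL → factor 100/10 = 10
Overall dilution factor = 100 × 10 × 2 × 2 × 10 = 40000
Stock = 250 ng/mL × 40000 = 1.000 × 10^7 ng/mL = 10.0 mg/mL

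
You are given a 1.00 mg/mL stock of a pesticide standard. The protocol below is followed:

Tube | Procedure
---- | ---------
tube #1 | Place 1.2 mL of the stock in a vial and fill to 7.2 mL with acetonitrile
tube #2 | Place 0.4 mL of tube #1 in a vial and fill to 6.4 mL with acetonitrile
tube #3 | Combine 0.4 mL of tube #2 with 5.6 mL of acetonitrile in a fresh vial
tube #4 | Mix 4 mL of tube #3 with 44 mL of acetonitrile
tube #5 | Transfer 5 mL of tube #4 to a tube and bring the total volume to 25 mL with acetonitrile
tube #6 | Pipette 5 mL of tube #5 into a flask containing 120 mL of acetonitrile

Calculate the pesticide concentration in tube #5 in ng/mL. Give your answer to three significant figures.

11.6 ng/mL

Step 1: 1.2 mL brought to 7.2 mL → factor 7.2/1.2 = 6
Step 2: 0.4 mL brought to 6.4 mL → factor 6.4/0.4 = 16
Step 3: 0.4 mL + 5.6 mL = 6 mL total → factor 6/0.4 = 15
Step 4: 4 mL + 44 mL = 48 mL total → factor 48/4 = 12
Step 5: 5 mL brought to 25 mL → factor 25/5 = 5
Dilution factor through tube #5 = 6 × 16 × 15 × 12 × 5 = 86400
[tube #5] = 1.00 mg/mL / 86400 = 1.157 × 10^-5 mg/mL = 11.6 ng/mL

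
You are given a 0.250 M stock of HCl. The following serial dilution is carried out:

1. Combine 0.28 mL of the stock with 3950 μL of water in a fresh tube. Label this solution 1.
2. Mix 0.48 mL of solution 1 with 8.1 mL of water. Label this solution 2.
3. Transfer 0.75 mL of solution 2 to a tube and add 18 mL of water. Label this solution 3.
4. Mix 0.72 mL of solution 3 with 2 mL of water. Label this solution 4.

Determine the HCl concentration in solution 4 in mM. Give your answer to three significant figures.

Step 1: 0.28 mL + 3950 μL = 4.23 mL total → factor 4.23/0.28 = 15.107
Step 2: 0.48 mL + 8.1 mL = 8.58 mL total → factor 8.58/0.48 = 17.875
Step 3: 0.75 mL + 18 mL = 18.75 mL total → factor 18.75/0.75 = 25
Step 4: 0.72 mL + 2 mL = 2.72 mL total → factor 2.72/0.72 = 3.7778
Overall dilution factor = 15.107 × 17.875 × 25 × 3.7778 = 25504
Final = 0.250 M / 25504 = 9.802 × 10^-6 M = 0.00980 mM

0.00980 mM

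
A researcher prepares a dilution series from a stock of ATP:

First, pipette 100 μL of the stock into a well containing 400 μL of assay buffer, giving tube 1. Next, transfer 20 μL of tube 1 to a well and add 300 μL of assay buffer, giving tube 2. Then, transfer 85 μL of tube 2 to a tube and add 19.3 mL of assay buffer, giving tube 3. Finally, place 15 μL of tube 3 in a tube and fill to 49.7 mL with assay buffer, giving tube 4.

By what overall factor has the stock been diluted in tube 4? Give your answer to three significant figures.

6.05 × 10^7

Step 1: 100 μL + 400 μL = 500 μL total → factor 500/100 = 5
Step 2: 20 μL + 300 μL = 320 μL total → factor 320/20 = 16
Step 3: 85 μL + 19.3 mL = 19385 μL total → factor 19385/85 = 228.06
Step 4: 15 μL brought to 49.7 mL → factor 49700/15 = 3313.3
Overall dilution factor = 5 × 16 × 228.06 × 3313.3 = 6.0451 × 10^7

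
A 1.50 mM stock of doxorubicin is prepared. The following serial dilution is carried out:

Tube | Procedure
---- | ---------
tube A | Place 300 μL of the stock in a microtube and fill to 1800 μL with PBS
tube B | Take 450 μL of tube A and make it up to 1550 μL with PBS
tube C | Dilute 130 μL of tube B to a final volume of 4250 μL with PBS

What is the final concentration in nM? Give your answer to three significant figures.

2.22 × 10^3 nM

Step 1: 300 μL brought to 1800 μL → factor 1800/300 = 6
Step 2: 450 μL brought to 1550 μL → factor 1550/450 = 3.4444
Step 3: 130 μL brought to 4250 μL → factor 4250/130 = 32.692
Overall dilution factor = 6 × 3.4444 × 32.692 = 675.64
Final = 1.50 mM / 675.64 = 0.002220 mM = 2.22 × 10^3 nM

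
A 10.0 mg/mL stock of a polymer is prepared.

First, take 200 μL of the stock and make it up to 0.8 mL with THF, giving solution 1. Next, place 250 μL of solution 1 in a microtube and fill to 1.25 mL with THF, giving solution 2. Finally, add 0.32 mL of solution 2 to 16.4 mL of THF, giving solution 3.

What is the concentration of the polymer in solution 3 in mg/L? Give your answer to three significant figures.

Step 1: 200 μL brought to 0.8 mL → factor 800/200 = 4
Step 2: 250 μL brought to 1.25 mL → factor 1250/250 = 5
Step 3: 0.32 mL + 16.4 mL = 16.72 mL total → factor 16.72/0.32 = 52.25
Overall dilution factor = 4 × 5 × 52.25 = 1045
Final = 10.0 mg/mL / 1045 = 0.009569 mg/mL = 9.57 mg/L

9.57 mg/L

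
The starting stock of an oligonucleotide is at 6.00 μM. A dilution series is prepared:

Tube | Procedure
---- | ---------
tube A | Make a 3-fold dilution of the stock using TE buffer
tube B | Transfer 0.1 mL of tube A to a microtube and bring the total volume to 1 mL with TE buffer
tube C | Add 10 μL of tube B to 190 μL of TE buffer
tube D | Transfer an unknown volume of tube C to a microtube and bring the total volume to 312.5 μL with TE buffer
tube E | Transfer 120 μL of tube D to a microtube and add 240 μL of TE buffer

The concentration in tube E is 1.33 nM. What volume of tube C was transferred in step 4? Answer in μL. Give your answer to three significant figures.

Step 1: 3-fold → factor 3
Step 2: 0.1 mL brought to 1 mL → factor 1/0.1 = 10
Step 3: 10 μL + 190 μL = 200 μL total → factor 200/10 = 20
Step 4: v brought to 312.5 μL → factor = 312.5 μL/v
Step 5: 120 μL + 240 μL = 360 μL total → factor 360/120 = 3
Product of known-step factors = 1800
Overall factor = 6.00 μM / (1.33 nM) = 4511.3
Step-4 factor = 4511.3 / 1800 = 2.5063
v = 312.5 μL / 2.5063 = 125 μL

125 μL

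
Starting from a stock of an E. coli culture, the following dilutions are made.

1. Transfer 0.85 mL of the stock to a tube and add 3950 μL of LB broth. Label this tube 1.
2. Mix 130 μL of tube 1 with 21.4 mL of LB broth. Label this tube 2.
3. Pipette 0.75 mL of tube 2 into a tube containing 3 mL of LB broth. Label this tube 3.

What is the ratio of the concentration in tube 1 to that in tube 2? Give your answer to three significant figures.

166

Step 1: 0.85 mL + 3950 μL = 4.8 mL total → factor 4.8/0.85 = 5.6471
Step 2: 130 μL + 21.4 mL = 21530 μL total → factor 21530/130 = 165.62
Dilution factor to tube 1 = 5.6471; to tube 2 = 935.24
[tube 1]/[tube 2] = (factor to tube 2)/(factor to tube 1) = 935.24/5.6471 = 166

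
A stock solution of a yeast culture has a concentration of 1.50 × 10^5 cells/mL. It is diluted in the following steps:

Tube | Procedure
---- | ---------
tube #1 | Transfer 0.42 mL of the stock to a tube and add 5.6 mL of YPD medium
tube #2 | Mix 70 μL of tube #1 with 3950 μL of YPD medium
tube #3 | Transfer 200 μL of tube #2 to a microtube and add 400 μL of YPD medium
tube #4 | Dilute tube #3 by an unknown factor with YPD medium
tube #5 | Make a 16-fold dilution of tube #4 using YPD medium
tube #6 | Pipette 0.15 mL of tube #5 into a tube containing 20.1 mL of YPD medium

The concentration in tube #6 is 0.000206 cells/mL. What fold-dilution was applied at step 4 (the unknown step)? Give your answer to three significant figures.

Step 1: 0.42 mL + 5.6 mL = 6.02 mL total → factor 6.02/0.42 = 14.333
Step 2: 70 μL + 3950 μL = 4020 μL total → factor 4020/70 = 57.429
Step 3: 200 μL + 400 μL = 600 μL total → factor 600/200 = 3
Step 4: unknown factor x
Step 5: 16-fold → factor 16
Step 6: 0.15 mL + 20.1 mL = 20.25 mL total → factor 20.25/0.15 = 135
Product of known-step factors = 5.334 × 10^6
Overall factor = 1.50 × 10^5 cells/mL / (0.000206 cells/mL) = 7.2816 × 10^8
x = 7.2816 × 10^8 / 5.334 × 10^6 = 137

137-fold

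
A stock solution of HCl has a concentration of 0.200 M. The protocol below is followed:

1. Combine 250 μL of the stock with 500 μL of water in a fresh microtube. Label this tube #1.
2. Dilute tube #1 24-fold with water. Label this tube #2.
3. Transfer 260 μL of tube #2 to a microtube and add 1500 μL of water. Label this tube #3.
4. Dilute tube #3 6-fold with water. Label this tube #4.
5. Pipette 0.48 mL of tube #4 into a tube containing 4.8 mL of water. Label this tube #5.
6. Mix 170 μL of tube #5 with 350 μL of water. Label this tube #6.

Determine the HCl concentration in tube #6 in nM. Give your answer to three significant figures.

Step 1: 250 μL + 500 μL = 750 μL total → factor 750/250 = 3
Step 2: 24-fold → factor 24
Step 3: 260 μL + 1500 μL = 1760 μL total → factor 1760/260 = 6.7692
Step 4: 6-fold → factor 6
Step 5: 0.48 mL + 4.8 mL = 5.28 mL total → factor 5.28/0.48 = 11
Step 6: 170 μL + 350 μL = 520 μL total → factor 520/170 = 3.0588
Overall dilution factor = 3 × 24 × 6.7692 × 6 × 11 × 3.0588 = 98394
Final = 0.200 M / 98394 = 2.033 × 10^-6 M = 2.03 × 10^3 nM

2.03 × 10^3 nM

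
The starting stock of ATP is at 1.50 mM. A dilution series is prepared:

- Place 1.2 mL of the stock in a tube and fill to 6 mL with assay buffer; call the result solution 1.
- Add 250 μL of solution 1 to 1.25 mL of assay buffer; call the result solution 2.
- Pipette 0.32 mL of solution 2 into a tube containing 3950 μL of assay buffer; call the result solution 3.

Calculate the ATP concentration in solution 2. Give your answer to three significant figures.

Step 1: 1.2 mL brought to 6 mL → factor 6/1.2 = 5
Step 2: 250 μL + 1.25 mL = 1500 μL total → factor 1500/250 = 6
Dilution factor through solution 2 = 5 × 6 = 30
[solution 2] = 1.50 mM / 30 = 0.0500 mM

0.0500 mM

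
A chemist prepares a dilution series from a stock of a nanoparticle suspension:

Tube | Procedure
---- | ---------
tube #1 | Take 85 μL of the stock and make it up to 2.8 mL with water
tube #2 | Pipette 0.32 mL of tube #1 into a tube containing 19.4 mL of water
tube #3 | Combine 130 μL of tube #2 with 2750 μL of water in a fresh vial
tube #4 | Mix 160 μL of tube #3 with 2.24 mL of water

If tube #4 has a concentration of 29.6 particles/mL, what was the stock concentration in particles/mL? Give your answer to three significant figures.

Step 1: 85 μL brought to 2.8 mL → factor 2800/85 = 32.941
Step 2: 0.32 mL + 19.4 mL = 19.72 mL total → factor 19.72/0.32 = 61.625
Step 3: 130 μL + 2750 μL = 2880 μL total → factor 2880/130 = 22.154
Step 4: 160 μL + 2.24 mL = 2400 μL total → factor 2400/160 = 15
Overall dilution factor = 32.941 × 61.625 × 22.154 × 15 = 6.7458 × 10^5
Stock = 29.6 particles/mL × 6.7458 × 10^5 = 2.00 × 10^7 particles/mL

2.00 × 10^7 particles/mL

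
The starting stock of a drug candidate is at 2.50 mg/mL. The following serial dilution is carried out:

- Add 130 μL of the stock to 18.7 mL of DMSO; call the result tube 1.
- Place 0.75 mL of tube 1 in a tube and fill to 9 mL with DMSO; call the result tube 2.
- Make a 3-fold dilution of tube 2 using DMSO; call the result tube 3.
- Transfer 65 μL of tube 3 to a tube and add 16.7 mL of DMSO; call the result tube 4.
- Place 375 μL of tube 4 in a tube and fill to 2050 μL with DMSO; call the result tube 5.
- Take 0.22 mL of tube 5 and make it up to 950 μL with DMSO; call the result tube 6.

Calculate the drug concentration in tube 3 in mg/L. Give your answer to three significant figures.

0.479 mg/L

Step 1: 130 μL + 18.7 mL = 18830 μL total → factor 18830/130 = 144.85
Step 2: 0.75 mL brought to 9 mL → factor 9/0.75 = 12
Step 3: 3-fold → factor 3
Dilution factor through tube 3 = 144.85 × 12 × 3 = 5214.5
[tube 3] = 2.50 mg/mL / 5214.5 = 0.0004794 mg/mL = 0.479 mg/L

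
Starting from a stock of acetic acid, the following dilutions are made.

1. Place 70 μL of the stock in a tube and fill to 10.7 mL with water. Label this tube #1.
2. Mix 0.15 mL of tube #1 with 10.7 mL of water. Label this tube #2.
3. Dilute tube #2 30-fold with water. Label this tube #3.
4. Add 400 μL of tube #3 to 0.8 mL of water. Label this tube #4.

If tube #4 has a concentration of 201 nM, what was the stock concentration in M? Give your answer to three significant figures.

0.200 M

Step 1: 70 μL brought to 10.7 mL → factor 10700/70 = 152.86
Step 2: 0.15 mL + 10.7 mL = 10.85 mL total → factor 10.85/0.15 = 72.333
Step 3: 30-fold → factor 30
Step 4: 400 μL + 0.8 mL = 1200 μL total → factor 1200/400 = 3
Overall dilution factor = 152.86 × 72.333 × 30 × 3 = 9.951 × 10^5
Stock = 201 nM × 9.951 × 10^5 = 2.000 × 10^8 nM = 0.200 M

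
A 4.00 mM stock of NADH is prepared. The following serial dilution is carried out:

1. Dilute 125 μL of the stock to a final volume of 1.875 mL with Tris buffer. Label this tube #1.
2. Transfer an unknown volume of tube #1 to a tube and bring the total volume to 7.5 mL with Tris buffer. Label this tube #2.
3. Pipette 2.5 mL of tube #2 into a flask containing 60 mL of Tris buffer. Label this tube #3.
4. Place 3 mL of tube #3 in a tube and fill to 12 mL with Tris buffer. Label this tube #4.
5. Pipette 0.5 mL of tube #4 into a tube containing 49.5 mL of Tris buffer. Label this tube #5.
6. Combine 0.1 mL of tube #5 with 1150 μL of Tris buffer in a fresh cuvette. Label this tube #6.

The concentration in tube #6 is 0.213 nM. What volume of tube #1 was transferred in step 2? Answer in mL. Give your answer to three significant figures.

0.749 mL

Step 1: 125 μL brought to 1.875 mL → factor 1875/125 = 15
Step 2: v brought to 7.5 mL → factor = 7.5 mL/v
Step 3: 2.5 mL + 60 mL = 62.5 mL total → factor 62.5/2.5 = 25
Step 4: 3 mL brought to 12 mL → factor 12/3 = 4
Step 5: 0.5 mL + 49.5 mL = 50 mL total → factor 50/0.5 = 100
Step 6: 0.1 mL + 1150 μL = 1.25 mL total → factor 1.25/0.1 = 12.5
Product of known-step factors = 1.875 × 10^6
Overall factor = 4.00 mM / (0.213 nM) = 1.8779 × 10^7
Step-2 factor = 1.8779 × 10^7 / 1.875 × 10^6 = 10.016
v = 7.5 mL / 10.016 = 0.749 mL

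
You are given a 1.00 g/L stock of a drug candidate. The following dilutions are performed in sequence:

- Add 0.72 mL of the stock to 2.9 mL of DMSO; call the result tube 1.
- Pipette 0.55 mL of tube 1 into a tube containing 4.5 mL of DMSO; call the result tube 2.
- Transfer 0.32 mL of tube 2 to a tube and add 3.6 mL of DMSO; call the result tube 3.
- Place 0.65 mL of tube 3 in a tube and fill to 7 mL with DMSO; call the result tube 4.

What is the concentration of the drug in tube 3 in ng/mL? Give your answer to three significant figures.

1.77 × 10^3 ng/mL

Step 1: 0.72 mL + 2.9 mL = 3.62 mL total → factor 3.62/0.72 = 5.0278
Step 2: 0.55 mL + 4.5 mL = 5.05 mL total → factor 5.05/0.55 = 9.1818
Step 3: 0.32 mL + 3.6 mL = 3.92 mL total → factor 3.92/0.32 = 12.25
Dilution factor through tube 3 = 5.0278 × 9.1818 × 12.25 = 565.51
[tube 3] = 1.00 g/L / 565.51 = 0.001768 g/L = 1.77 × 10^3 ng/mL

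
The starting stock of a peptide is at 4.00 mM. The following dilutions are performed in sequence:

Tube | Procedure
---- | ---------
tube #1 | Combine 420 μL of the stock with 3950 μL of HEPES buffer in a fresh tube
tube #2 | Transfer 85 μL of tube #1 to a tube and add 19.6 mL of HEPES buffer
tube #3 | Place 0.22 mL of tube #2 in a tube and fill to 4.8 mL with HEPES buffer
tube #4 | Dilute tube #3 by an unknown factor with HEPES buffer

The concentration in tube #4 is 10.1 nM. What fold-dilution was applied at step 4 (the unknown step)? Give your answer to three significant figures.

Step 1: 420 μL + 3950 μL = 4370 μL total → factor 4370/420 = 10.405
Step 2: 85 μL + 19.6 mL = 19685 μL total → factor 19685/85 = 231.59
Step 3: 0.22 mL brought to 4.8 mL → factor 4.8/0.22 = 21.818
Step 4: unknown factor x
Product of known-step factors = 52574
Overall factor = 4.00 mM / (10.1 nM) = 3.9604 × 10^5
x = 3.9604 × 10^5 / 52574 = 7.53

7.53-fold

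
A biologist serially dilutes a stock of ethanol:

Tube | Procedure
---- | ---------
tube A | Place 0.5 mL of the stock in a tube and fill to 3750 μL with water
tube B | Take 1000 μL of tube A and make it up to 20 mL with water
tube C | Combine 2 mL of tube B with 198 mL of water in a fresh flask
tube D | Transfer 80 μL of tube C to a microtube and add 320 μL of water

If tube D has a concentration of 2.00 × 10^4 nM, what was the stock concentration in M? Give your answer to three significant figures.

Step 1: 0.5 mL brought to 3750 μL → factor 3.75/0.5 = 7.5
Step 2: 1000 μL brought to 20 mL → factor 20000/1000 = 20
Step 3: 2 mL + 198 mL = 200 mL total → factor 200/2 = 100
Step 4: 80 μL + 320 μL = 400 μL total → factor 400/80 = 5
Overall dilution factor = 7.5 × 20 × 100 × 5 = 75000
Stock = 2.00 × 10^4 nM × 75000 = 1.500 × 10^9 nM = 1.50 M

1.50 M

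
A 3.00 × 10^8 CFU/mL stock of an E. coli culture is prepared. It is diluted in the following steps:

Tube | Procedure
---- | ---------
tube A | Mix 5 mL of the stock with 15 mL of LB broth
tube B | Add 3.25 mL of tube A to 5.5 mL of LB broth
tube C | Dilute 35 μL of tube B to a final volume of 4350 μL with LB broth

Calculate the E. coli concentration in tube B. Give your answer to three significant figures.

2.79 × 10^7 CFU/mL

Step 1: 5 mL + 15 mL = 20 mL total → factor 20/5 = 4
Step 2: 3.25 mL + 5.5 mL = 8.75 mL total → factor 8.75/3.25 = 2.6923
Dilution factor through tube B = 4 × 2.6923 = 10.769
[tube B] = 3.00 × 10^8 CFU/mL / 10.769 = 2.79 × 10^7 CFU/mL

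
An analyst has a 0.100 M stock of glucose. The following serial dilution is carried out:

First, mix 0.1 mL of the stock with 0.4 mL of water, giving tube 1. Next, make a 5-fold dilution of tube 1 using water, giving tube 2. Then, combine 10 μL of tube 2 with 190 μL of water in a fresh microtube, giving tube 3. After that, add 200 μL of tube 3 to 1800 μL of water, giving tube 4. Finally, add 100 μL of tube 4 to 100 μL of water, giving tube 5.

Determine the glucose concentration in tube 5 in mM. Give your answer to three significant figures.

Step 1: 0.1 mL + 0.4 mL = 0.5 mL total → factor 0.5/0.1 = 5
Step 2: 5-fold → factor 5
Step 3: 10 μL + 190 μL = 200 μL total → factor 200/10 = 20
Step 4: 200 μL + 1800 μL = 2000 μL total → factor 2000/200 = 10
Step 5: 100 μL + 100 μL = 200 μL total → factor 200/100 = 2
Overall dilution factor = 5 × 5 × 20 × 10 × 2 = 10000
Final = 0.100 M / 10000 = 1.000 × 10^-5 M = 0.0100 mM

0.0100 mM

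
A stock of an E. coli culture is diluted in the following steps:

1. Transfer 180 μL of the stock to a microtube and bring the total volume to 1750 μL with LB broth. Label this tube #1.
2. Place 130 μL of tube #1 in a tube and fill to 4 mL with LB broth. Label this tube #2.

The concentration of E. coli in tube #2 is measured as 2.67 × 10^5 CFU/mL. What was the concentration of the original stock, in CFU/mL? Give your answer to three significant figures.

Step 1: 180 μL brought to 1750 μL → factor 1750/180 = 9.7222
Step 2: 130 μL brought to 4 mL → factor 4000/130 = 30.769
Overall dilution factor = 9.7222 × 30.769 = 299.15
Stock = 2.67 × 10^5 CFU/mL × 299.15 = 7.99 × 10^7 CFU/mL

7.99 × 10^7 CFU/mL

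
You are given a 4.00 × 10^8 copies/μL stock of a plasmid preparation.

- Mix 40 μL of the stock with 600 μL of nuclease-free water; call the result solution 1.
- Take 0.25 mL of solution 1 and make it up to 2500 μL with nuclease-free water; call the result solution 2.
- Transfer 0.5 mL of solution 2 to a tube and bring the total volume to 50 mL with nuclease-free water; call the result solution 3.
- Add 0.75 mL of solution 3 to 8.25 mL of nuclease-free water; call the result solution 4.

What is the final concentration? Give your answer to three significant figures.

Step 1: 40 μL + 600 μL = 640 μL total → factor 640/40 = 16
Step 2: 0.25 mL brought to 2500 μL → factor 2.5/0.25 = 10
Step 3: 0.5 mL brought to 50 mL → factor 50/0.5 = 100
Step 4: 0.75 mL + 8.25 mL = 9 mL total → factor 9/0.75 = 12
Overall dilution factor = 16 × 10 × 100 × 12 = 1.92 × 10^5
Final = 4.00 × 10^8 copies/μL / 1.92 × 10^5 = 2.08 × 10^3 copies/μL

2.08 × 10^3 copies/μL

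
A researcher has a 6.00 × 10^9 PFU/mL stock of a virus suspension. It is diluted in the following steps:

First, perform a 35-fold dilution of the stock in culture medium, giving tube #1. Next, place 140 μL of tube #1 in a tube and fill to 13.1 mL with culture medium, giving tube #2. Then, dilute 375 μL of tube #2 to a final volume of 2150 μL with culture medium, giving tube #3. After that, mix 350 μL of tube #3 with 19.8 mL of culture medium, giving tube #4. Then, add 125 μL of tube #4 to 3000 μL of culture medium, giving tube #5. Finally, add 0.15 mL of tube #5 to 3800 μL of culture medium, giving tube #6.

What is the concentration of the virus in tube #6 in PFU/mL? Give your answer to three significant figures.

8.43 PFU/mL

Step 1: 35-fold → factor 35
Step 2: 140 μL brought to 13.1 mL → factor 13100/140 = 93.571
Step 3: 375 μL brought to 2150 μL → factor 2150/375 = 5.7333
Step 4: 350 μL + 19.8 mL = 20150 μL total → factor 20150/350 = 57.571
Step 5: 125 μL + 3000 μL = 3125 μL total → factor 3125/125 = 25
Step 6: 0.15 mL + 3800 μL = 3.95 mL total → factor 3.95/0.15 = 26.333
Overall dilution factor = 35 × 93.571 × 5.7333 × 57.571 × 25 × 26.333 = 7.1166 × 10^8
Final = 6.00 × 10^9 PFU/mL / 7.1166 × 10^8 = 8.43 PFU/mL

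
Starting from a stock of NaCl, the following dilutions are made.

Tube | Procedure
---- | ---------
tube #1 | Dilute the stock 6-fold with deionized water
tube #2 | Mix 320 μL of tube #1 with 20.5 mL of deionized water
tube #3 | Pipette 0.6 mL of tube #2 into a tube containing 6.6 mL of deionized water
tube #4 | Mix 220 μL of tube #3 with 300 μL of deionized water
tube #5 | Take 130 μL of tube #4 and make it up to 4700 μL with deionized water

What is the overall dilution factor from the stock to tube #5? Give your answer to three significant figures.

4.00 × 10^5

Step 1: 6-fold → factor 6
Step 2: 320 μL + 20.5 mL = 20820 μL total → factor 20820/320 = 65.062
Step 3: 0.6 mL + 6.6 mL = 7.2 mL total → factor 7.2/0.6 = 12
Step 4: 220 μL + 300 μL = 520 μL total → factor 520/220 = 2.3636
Step 5: 130 μL brought to 4700 μL → factor 4700/130 = 36.154
Overall dilution factor = 6 × 65.062 × 12 × 2.3636 × 36.154 = 4.0031 × 10^5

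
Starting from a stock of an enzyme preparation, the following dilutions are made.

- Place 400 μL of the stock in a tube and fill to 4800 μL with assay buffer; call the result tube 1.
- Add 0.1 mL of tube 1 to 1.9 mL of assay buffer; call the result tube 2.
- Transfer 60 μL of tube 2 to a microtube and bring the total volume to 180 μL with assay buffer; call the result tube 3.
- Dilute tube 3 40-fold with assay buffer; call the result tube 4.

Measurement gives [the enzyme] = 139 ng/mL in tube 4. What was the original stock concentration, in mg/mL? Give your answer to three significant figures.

Step 1: 400 μL brought to 4800 μL → factor 4800/400 = 12
Step 2: 0.1 mL + 1.9 mL = 2 mL total → factor 2/0.1 = 20
Step 3: 60 μL brought to 180 μL → factor 180/60 = 3
Step 4: 40-fold → factor 40
Overall dilution factor = 12 × 20 × 3 × 40 = 28800
Stock = 139 ng/mL × 28800 = 4.003 × 10^6 ng/mL = 4.00 mg/mL

4.00 mg/mL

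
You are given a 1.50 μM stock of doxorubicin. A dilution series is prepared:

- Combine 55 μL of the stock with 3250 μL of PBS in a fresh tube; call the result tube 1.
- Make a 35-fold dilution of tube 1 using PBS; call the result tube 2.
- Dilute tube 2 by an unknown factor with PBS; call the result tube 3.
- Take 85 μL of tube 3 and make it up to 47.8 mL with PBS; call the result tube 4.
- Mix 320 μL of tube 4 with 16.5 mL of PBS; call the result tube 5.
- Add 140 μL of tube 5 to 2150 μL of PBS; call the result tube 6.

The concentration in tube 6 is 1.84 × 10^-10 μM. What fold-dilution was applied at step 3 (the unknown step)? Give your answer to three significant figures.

Step 1: 55 μL + 3250 μL = 3305 μL total → factor 3305/55 = 60.091
Step 2: 35-fold → factor 35
Step 3: unknown factor x
Step 4: 85 μL brought to 47.8 mL → factor 47800/85 = 562.35
Step 5: 320 μL + 16.5 mL = 16820 μL total → factor 16820/320 = 52.562
Step 6: 140 μL + 2150 μL = 2290 μL total → factor 2290/140 = 16.357
Product of known-step factors = 1.0169 × 10^9
Overall factor = 1.50 μM / (1.84 × 10^-10 μM) = 8.1522 × 10^9
x = 8.1522 × 10^9 / 1.0169 × 10^9 = 8.02

8.02-fold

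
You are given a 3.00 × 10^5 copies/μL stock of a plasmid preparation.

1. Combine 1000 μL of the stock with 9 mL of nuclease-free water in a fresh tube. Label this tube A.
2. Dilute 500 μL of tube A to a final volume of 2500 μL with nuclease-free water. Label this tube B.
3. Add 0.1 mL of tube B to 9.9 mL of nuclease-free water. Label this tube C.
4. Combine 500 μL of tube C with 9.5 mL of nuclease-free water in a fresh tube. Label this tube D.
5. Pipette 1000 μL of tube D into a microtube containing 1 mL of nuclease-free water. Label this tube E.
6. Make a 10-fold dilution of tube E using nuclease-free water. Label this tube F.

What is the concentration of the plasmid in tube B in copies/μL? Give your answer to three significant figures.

Step 1: 1000 μL + 9 mL = 10000 μL total → factor 10000/1000 = 10
Step 2: 500 μL brought to 2500 μL → factor 2500/500 = 5
Dilution factor through tube B = 10 × 5 = 50
[tube B] = 3.00 × 10^5 copies/μL / 50 = 6.00 × 10^3 copies/μL

6.00 × 10^3 copies/μL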